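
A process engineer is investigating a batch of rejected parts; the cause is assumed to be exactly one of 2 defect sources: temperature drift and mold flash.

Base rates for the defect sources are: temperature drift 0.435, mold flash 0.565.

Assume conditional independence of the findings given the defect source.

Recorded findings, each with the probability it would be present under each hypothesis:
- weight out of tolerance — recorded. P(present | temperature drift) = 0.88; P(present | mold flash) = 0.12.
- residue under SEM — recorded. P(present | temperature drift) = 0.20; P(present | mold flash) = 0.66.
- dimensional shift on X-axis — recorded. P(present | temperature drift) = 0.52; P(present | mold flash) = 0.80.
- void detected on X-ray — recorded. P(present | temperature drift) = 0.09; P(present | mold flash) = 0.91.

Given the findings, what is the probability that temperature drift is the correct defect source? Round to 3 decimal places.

0.099

By Bayes' rule with conditional independence, the unnormalized weight for each hypothesis is prior × ∏ likelihoods:
  temperature drift: 0.435 × 0.88 × 0.20 × 0.52 × 0.09 = 0.003583
  mold flash: 0.565 × 0.12 × 0.66 × 0.80 × 0.91 = 0.032577
The unnormalized weights sum to 0.03616.
P(temperature drift | evidence) = 0.003583 / 0.03616 ≈ 0.099.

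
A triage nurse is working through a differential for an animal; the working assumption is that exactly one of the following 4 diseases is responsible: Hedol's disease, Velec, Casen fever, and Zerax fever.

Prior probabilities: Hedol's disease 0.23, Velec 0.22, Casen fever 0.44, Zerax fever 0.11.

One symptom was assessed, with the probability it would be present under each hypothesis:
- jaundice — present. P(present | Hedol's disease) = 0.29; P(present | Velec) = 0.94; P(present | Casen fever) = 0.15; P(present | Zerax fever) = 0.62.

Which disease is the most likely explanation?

Velec

For each hypothesis, the unnormalized posterior weight is prior × likelihood:
  Hedol's disease: 0.23 × 0.29 = 0.0667
  Velec: 0.22 × 0.94 = 0.2068
  Casen fever: 0.44 × 0.15 = 0.066
  Zerax fever: 0.11 × 0.62 = 0.0682
Normalizing constant Z = 0.0667 + 0.2068 + 0.066 + 0.0682 = 0.4077.
P(Hedol's disease | evidence) ≈ 0.0667 / 0.4077 ≈ 0.164
P(Velec | evidence) ≈ 0.2068 / 0.4077 ≈ 0.507
P(Casen fever | evidence) ≈ 0.066 / 0.4077 ≈ 0.162
P(Zerax fever | evidence) ≈ 0.0682 / 0.4077 ≈ 0.167
The largest is 0.507, so Velec is most probable.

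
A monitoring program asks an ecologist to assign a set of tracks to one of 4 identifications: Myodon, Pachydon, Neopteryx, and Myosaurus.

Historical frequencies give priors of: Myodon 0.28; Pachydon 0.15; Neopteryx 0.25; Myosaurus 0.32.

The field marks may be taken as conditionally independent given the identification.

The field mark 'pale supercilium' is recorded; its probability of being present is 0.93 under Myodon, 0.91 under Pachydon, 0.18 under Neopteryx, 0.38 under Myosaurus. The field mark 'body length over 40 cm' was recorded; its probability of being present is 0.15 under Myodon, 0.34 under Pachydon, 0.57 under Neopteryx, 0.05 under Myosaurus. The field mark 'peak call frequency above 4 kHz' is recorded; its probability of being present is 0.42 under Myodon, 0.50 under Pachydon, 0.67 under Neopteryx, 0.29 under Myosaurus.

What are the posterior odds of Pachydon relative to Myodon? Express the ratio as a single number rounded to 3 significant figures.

Unnormalized posterior weight (prior times the field mark likelihoods) for each of the two hypotheses:
  Pachydon: 0.15 × 0.91 × 0.34 × 0.50 = 0.023205
  Myodon: 0.28 × 0.93 × 0.15 × 0.42 = 0.016405
Odds(Pachydon : Myodon) = 0.023205 / 0.016405 ≈ 1.41.

1.41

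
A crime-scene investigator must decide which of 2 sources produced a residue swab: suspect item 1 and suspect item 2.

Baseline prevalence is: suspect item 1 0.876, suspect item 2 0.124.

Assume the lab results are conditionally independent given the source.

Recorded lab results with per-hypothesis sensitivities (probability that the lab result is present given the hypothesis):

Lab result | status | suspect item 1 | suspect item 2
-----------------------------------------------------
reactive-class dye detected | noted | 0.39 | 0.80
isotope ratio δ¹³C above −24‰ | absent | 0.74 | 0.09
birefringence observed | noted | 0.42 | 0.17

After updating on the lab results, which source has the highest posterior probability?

Multiply each prior by the joint likelihood of the lab result pattern (using 1 − P(present | H) for each absent lab result):
  suspect item 1: 0.876 × 0.39 × (1 − 0.74) × 0.42 = 0.037307
  suspect item 2: 0.124 × 0.80 × (1 − 0.09) × 0.17 = 0.015346
Marginal likelihood of the evidence = 0.052653.
P(suspect item 1 | evidence) ≈ 0.037307 / 0.052653 ≈ 0.709
P(suspect item 2 | evidence) ≈ 0.015346 / 0.052653 ≈ 0.291
The largest is 0.709, so suspect item 1 is most probable.

suspect item 1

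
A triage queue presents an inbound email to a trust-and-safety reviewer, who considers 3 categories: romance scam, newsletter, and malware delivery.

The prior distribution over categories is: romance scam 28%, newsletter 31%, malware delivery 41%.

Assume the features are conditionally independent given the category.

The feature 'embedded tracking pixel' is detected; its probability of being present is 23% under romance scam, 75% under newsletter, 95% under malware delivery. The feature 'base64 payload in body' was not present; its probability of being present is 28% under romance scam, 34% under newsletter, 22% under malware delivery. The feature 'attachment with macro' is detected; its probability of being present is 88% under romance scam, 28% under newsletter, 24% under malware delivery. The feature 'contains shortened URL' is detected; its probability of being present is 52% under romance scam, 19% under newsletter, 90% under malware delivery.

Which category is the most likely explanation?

malware delivery

Multiply each prior by the joint likelihood of the feature pattern (using 1 − P(present | H) for each absent feature):
  romance scam: 0.28 × 0.23 × (1 − 0.28) × 0.88 × 0.52 = 0.021218
  newsletter: 0.31 × 0.75 × (1 − 0.34) × 0.28 × 0.19 = 0.0081635
  malware delivery: 0.41 × 0.95 × (1 − 0.22) × 0.24 × 0.90 = 0.065623
Marginal likelihood of the evidence = 0.095004.
P(romance scam | evidence) ≈ 0.021218 / 0.095004 ≈ 0.223
P(newsletter | evidence) ≈ 0.0081635 / 0.095004 ≈ 0.086
P(malware delivery | evidence) ≈ 0.065623 / 0.095004 ≈ 0.691
The largest is 0.691, so malware delivery is most probable.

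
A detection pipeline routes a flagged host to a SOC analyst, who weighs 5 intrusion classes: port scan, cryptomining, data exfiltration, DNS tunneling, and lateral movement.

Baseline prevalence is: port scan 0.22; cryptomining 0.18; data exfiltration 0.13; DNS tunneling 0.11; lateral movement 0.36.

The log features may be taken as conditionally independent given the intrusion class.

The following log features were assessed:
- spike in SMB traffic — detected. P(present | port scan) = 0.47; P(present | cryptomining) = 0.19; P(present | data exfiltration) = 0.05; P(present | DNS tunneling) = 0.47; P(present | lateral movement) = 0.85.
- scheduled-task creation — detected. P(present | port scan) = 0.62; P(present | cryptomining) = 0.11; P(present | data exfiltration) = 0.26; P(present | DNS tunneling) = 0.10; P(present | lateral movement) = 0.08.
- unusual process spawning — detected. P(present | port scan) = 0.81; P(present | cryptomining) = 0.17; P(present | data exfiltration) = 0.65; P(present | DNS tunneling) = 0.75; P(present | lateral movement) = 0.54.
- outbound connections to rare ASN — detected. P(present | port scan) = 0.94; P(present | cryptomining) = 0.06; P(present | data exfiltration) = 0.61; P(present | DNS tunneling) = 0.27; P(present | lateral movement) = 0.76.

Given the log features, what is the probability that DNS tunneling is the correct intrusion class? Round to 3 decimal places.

For each hypothesis, the unnormalized posterior weight is prior × product of the log feature likelihoods:
  port scan: 0.22 × 0.47 × 0.62 × 0.81 × 0.94 = 0.048812
  cryptomining: 0.18 × 0.19 × 0.11 × 0.17 × 0.06 = 3.8372e-05
  data exfiltration: 0.13 × 0.05 × 0.26 × 0.65 × 0.61 = 0.00067009
  DNS tunneling: 0.11 × 0.47 × 0.10 × 0.75 × 0.27 = 0.0010469
  lateral movement: 0.36 × 0.85 × 0.08 × 0.54 × 0.76 = 0.010047
The unnormalized weights sum to 0.060614.
P(DNS tunneling | evidence) = 0.0010469 / 0.060614 ≈ 0.017.

0.017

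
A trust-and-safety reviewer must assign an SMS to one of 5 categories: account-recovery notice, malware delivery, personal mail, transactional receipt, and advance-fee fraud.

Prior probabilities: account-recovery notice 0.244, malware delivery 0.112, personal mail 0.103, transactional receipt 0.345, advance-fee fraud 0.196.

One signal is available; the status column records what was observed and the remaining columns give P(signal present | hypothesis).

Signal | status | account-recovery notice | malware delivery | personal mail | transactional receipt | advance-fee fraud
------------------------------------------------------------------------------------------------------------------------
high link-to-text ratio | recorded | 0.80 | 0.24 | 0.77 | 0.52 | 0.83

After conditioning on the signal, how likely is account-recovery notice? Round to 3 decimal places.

For each hypothesis, the unnormalized posterior weight is prior × likelihood:
  account-recovery notice: 0.244 × 0.80 = 0.1952
  malware delivery: 0.112 × 0.24 = 0.02688
  personal mail: 0.103 × 0.77 = 0.07931
  transactional receipt: 0.345 × 0.52 = 0.1794
  advance-fee fraud: 0.196 × 0.83 = 0.16268
Marginal likelihood of the evidence = 0.64347.
P(account-recovery notice | evidence) = 0.1952 / 0.64347 ≈ 0.303.

0.303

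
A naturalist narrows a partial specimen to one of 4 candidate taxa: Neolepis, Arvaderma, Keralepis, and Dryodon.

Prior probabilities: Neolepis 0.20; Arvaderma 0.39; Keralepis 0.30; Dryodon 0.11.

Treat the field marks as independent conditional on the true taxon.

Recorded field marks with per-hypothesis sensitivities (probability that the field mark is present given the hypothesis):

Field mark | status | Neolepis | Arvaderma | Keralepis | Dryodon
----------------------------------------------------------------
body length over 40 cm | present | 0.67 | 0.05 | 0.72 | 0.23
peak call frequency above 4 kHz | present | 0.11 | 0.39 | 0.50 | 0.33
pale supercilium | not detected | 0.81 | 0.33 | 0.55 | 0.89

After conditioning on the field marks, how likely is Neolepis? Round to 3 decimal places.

By Bayes' rule with conditional independence, the unnormalized weight for each hypothesis is prior × ∏ likelihoods (using 1 − P(present | H) for each absent field mark):
  Neolepis: 0.20 × 0.67 × 0.11 × (1 − 0.81) = 0.0028006
  Arvaderma: 0.39 × 0.05 × 0.39 × (1 − 0.33) = 0.0050954
  Keralepis: 0.30 × 0.72 × 0.50 × (1 − 0.55) = 0.0486
  Dryodon: 0.11 × 0.23 × 0.33 × (1 − 0.89) = 0.00091839
Normalizing constant Z = 0.0028006 + 0.0050954 + 0.0486 + 0.00091839 = 0.057414.
P(Neolepis | evidence) = 0.0028006 / 0.057414 ≈ 0.049.

0.049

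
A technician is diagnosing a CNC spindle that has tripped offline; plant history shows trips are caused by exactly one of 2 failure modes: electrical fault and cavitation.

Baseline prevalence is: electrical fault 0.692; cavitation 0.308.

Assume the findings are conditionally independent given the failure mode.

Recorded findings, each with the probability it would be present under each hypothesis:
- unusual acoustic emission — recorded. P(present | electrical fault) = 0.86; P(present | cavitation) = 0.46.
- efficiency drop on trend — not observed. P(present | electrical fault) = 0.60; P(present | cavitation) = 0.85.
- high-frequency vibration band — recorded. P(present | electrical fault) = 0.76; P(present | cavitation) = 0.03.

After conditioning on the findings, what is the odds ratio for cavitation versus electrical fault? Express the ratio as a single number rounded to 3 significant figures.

0.00352

The normalizing constant cancels in an odds ratio, so compute prior × likelihood for the two hypotheses only (using 1 − P(present | H) for each absent finding):
  cavitation: 0.308 × 0.46 × (1 − 0.85) × 0.03 = 0.00063756
  electrical fault: 0.692 × 0.86 × (1 − 0.60) × 0.76 = 0.18092
Odds(cavitation : electrical fault) = 0.00063756 / 0.18092 ≈ 0.00352.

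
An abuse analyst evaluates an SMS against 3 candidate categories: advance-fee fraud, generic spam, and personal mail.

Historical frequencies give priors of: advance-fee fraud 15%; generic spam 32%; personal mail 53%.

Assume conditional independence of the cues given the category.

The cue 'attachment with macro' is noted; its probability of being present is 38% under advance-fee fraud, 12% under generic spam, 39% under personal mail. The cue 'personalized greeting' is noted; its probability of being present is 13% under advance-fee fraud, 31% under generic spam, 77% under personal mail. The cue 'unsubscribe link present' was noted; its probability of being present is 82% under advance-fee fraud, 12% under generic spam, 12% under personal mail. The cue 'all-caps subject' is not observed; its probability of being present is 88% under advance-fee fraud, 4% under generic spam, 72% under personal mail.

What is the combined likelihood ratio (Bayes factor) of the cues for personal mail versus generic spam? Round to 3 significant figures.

The Bayes factor is the ratio of the joint likelihoods of the cue pattern under the two hypotheses (using 1 − P(present | H) for each absent cue).
  personal mail: 0.39 × 0.77 × 0.12 × (1 − 0.72) = 0.01009
  generic spam: 0.12 × 0.31 × 0.12 × (1 − 0.04) = 0.0042854
Bayes factor = 0.01009 / 0.0042854 ≈ 2.35

2.35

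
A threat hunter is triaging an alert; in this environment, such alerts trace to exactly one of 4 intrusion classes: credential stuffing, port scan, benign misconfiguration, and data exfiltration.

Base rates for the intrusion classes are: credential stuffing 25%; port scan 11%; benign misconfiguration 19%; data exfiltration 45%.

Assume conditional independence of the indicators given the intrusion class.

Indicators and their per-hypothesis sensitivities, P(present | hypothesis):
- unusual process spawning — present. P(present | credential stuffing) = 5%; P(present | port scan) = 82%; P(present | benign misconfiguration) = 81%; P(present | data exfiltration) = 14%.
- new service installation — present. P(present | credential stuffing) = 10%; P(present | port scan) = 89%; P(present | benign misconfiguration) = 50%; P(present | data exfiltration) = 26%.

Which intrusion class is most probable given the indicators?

port scan

For each hypothesis, the unnormalized posterior weight is prior × product of the indicator likelihoods:
  credential stuffing: 0.25 × 0.05 × 0.10 = 0.00125
  port scan: 0.11 × 0.82 × 0.89 = 0.080278
  benign misconfiguration: 0.19 × 0.81 × 0.50 = 0.07695
  data exfiltration: 0.45 × 0.14 × 0.26 = 0.01638
Normalizing constant Z = 0.00125 + 0.080278 + 0.07695 + 0.01638 = 0.17486.
P(credential stuffing | evidence) ≈ 0.00125 / 0.17486 ≈ 0.007
P(port scan | evidence) ≈ 0.080278 / 0.17486 ≈ 0.459
P(benign misconfiguration | evidence) ≈ 0.07695 / 0.17486 ≈ 0.440
P(data exfiltration | evidence) ≈ 0.01638 / 0.17486 ≈ 0.094
The largest is 0.459, so port scan is most probable.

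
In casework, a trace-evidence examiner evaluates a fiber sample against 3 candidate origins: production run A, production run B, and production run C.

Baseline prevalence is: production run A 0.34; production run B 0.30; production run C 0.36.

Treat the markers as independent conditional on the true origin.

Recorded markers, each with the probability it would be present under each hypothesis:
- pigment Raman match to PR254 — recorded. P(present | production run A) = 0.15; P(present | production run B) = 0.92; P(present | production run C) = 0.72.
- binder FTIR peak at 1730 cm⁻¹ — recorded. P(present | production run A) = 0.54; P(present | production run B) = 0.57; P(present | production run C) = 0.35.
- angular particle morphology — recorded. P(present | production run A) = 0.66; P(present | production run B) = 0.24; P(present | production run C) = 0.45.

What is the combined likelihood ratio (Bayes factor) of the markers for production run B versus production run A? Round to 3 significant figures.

2.35

The Bayes factor is the ratio of the joint likelihoods of the marker pattern under the two hypotheses.
  production run B: 0.92 × 0.57 × 0.24 = 0.12586
  production run A: 0.15 × 0.54 × 0.66 = 0.05346
Bayes factor = 0.12586 / 0.05346 ≈ 2.35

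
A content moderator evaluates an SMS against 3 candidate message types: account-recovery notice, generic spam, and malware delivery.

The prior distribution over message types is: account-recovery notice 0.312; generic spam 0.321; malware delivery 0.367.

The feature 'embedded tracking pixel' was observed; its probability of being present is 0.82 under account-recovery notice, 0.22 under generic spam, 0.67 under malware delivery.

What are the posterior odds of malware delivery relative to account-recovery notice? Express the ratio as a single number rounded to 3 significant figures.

0.961

Posterior odds equal prior odds times the likelihood ratio; only the two competing hypotheses matter.
  malware delivery: 0.367 × 0.67 = 0.24589
  account-recovery notice: 0.312 × 0.82 = 0.25584
Posterior odds = 0.24589 / 0.25584 ≈ 0.961.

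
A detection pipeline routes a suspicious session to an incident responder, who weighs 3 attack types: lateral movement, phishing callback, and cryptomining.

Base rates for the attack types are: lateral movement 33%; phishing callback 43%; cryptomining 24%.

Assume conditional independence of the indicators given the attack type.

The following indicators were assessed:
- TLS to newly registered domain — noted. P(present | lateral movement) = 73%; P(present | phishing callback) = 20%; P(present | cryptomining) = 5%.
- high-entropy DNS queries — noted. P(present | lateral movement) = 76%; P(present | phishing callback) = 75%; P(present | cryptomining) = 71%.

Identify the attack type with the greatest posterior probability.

Multiply each prior by the joint likelihood of the indicator pattern:
  lateral movement: 0.33 × 0.73 × 0.76 = 0.18308
  phishing callback: 0.43 × 0.20 × 0.75 = 0.0645
  cryptomining: 0.24 × 0.05 × 0.71 = 0.00852
Normalizing constant Z = 0.18308 + 0.0645 + 0.00852 = 0.2561.
P(lateral movement | evidence) ≈ 0.18308 / 0.2561 ≈ 0.715
P(phishing callback | evidence) ≈ 0.0645 / 0.2561 ≈ 0.252
P(cryptomining | evidence) ≈ 0.00852 / 0.2561 ≈ 0.033
The largest is 0.715, so lateral movement is most probable.

lateral movement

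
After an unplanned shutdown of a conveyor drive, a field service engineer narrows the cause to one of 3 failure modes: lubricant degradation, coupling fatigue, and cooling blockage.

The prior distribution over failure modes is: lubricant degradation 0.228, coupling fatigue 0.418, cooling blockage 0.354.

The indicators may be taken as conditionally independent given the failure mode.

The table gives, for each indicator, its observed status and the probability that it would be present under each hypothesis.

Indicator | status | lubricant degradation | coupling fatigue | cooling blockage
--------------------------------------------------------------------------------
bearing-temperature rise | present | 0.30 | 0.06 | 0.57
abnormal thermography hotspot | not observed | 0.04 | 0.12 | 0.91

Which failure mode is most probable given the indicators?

For each hypothesis, the unnormalized posterior weight is prior × product of the indicator likelihoods (using 1 − P(present | H) for each absent indicator):
  lubricant degradation: 0.228 × 0.30 × (1 − 0.04) = 0.065664
  coupling fatigue: 0.418 × 0.06 × (1 − 0.12) = 0.02207
  cooling blockage: 0.354 × 0.57 × (1 − 0.91) = 0.01816
Normalizing constant Z = 0.065664 + 0.02207 + 0.01816 = 0.10589.
P(lubricant degradation | evidence) ≈ 0.065664 / 0.10589 ≈ 0.620
P(coupling fatigue | evidence) ≈ 0.02207 / 0.10589 ≈ 0.208
P(cooling blockage | evidence) ≈ 0.01816 / 0.10589 ≈ 0.171
The largest is 0.620, so lubricant degradation is most probable.

lubricant degradation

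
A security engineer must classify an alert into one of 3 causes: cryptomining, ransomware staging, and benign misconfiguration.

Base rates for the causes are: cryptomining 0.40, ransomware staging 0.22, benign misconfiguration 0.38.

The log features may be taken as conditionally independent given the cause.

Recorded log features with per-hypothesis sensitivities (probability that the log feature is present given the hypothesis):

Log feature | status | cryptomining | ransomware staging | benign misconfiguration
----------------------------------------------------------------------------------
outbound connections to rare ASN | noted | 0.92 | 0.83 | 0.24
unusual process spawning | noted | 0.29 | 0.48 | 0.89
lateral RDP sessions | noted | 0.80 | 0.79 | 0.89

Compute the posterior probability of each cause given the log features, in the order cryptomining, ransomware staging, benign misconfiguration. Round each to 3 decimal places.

0.376, 0.305, 0.318

By Bayes' rule with conditional independence, the unnormalized weight for each hypothesis is prior × ∏ likelihoods:
  cryptomining: 0.40 × 0.92 × 0.29 × 0.80 = 0.085376
  ransomware staging: 0.22 × 0.83 × 0.48 × 0.79 = 0.069242
  benign misconfiguration: 0.38 × 0.24 × 0.89 × 0.89 = 0.07224
The unnormalized weights sum to 0.22686.
P(cryptomining | evidence) = 0.085376 / 0.22686 ≈ 0.376
P(ransomware staging | evidence) = 0.069242 / 0.22686 ≈ 0.305
P(benign misconfiguration | evidence) = 0.07224 / 0.22686 ≈ 0.318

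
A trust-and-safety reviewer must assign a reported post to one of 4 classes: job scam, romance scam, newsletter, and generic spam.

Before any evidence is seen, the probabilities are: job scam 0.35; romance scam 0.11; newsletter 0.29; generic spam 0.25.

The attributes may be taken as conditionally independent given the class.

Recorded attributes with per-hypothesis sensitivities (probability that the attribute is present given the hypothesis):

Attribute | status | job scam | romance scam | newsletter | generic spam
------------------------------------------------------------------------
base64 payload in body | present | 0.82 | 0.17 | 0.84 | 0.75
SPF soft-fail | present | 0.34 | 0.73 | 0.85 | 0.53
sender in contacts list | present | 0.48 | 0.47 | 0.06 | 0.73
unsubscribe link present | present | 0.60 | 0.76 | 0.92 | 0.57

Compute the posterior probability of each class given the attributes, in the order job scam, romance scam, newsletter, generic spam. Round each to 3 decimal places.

For each hypothesis, the unnormalized posterior weight is prior × product of the attribute likelihoods:
  job scam: 0.35 × 0.82 × 0.34 × 0.48 × 0.60 = 0.028103
  romance scam: 0.11 × 0.17 × 0.73 × 0.47 × 0.76 = 0.0048761
  newsletter: 0.29 × 0.84 × 0.85 × 0.06 × 0.92 = 0.01143
  generic spam: 0.25 × 0.75 × 0.53 × 0.73 × 0.57 = 0.04135
Marginal likelihood of the evidence = 0.085759.
P(job scam | evidence) = 0.028103 / 0.085759 ≈ 0.328
P(romance scam | evidence) = 0.0048761 / 0.085759 ≈ 0.057
P(newsletter | evidence) = 0.01143 / 0.085759 ≈ 0.133
P(generic spam | evidence) = 0.04135 / 0.085759 ≈ 0.482

0.328, 0.057, 0.133, 0.482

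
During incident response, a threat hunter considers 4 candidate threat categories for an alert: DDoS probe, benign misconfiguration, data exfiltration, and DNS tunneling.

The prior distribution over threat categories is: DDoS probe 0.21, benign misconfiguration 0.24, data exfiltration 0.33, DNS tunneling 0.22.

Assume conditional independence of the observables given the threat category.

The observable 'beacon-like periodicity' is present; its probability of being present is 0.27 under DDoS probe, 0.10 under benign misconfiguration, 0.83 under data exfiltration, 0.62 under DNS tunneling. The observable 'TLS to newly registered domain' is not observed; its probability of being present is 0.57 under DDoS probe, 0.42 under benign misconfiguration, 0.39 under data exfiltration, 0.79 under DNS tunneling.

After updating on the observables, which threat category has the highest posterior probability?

Multiply each prior by the joint likelihood of the observable pattern (using 1 − P(present | H) for each absent observable):
  DDoS probe: 0.21 × 0.27 × (1 − 0.57) = 0.024381
  benign misconfiguration: 0.24 × 0.10 × (1 − 0.42) = 0.01392
  data exfiltration: 0.33 × 0.83 × (1 − 0.39) = 0.16708
  DNS tunneling: 0.22 × 0.62 × (1 − 0.79) = 0.028644
The unnormalized weights sum to 0.23402.
P(DDoS probe | evidence) ≈ 0.024381 / 0.23402 ≈ 0.104
P(benign misconfiguration | evidence) ≈ 0.01392 / 0.23402 ≈ 0.059
P(data exfiltration | evidence) ≈ 0.16708 / 0.23402 ≈ 0.714
P(DNS tunneling | evidence) ≈ 0.028644 / 0.23402 ≈ 0.122
The largest is 0.714, so data exfiltration is most probable.

data exfiltration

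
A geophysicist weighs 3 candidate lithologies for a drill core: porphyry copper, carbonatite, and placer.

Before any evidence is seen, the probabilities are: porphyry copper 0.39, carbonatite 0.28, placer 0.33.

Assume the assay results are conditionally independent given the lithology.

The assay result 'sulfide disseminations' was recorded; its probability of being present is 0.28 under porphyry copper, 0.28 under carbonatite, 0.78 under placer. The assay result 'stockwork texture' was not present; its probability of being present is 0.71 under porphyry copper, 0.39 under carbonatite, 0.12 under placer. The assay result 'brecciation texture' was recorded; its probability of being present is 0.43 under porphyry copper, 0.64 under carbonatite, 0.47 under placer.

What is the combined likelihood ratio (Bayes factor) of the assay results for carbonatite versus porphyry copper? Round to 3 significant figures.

Joint likelihood of the assay result pattern under each hypothesis (using 1 − P(present | H) for each absent assay result):
  carbonatite: 0.28 × (1 − 0.39) × 0.64 = 0.10931
  porphyry copper: 0.28 × (1 − 0.71) × 0.43 = 0.034916
Bayes factor = 0.10931 / 0.034916 ≈ 3.13

3.13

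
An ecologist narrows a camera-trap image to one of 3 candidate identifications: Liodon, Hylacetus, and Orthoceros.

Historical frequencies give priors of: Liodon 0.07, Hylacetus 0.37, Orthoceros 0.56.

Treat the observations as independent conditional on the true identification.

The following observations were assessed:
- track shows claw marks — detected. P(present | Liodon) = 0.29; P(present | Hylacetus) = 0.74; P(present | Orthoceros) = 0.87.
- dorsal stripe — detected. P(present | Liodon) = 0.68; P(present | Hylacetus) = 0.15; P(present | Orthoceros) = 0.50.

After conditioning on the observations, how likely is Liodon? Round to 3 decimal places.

0.046

For each hypothesis, the unnormalized posterior weight is prior × product of the observation likelihoods:
  Liodon: 0.07 × 0.29 × 0.68 = 0.013804
  Hylacetus: 0.37 × 0.74 × 0.15 = 0.04107
  Orthoceros: 0.56 × 0.87 × 0.50 = 0.2436
Normalizing constant Z = 0.013804 + 0.04107 + 0.2436 = 0.29847.
P(Liodon | evidence) = 0.013804 / 0.29847 ≈ 0.046.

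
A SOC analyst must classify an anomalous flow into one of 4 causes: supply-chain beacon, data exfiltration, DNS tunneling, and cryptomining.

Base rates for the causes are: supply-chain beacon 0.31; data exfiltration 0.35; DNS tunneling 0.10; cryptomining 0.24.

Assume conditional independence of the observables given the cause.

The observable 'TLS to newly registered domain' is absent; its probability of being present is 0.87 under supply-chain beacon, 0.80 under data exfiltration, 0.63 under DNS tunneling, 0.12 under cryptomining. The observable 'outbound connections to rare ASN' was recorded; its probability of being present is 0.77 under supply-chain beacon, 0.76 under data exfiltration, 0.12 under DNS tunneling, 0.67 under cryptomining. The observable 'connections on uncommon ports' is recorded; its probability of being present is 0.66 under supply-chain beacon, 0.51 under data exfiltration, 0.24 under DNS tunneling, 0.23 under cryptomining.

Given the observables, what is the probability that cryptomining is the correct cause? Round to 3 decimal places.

0.401

For each hypothesis, the unnormalized posterior weight is prior × product of the observable likelihoods (using 1 − P(present | H) for each absent observable):
  supply-chain beacon: 0.31 × (1 − 0.87) × 0.77 × 0.66 = 0.02048
  data exfiltration: 0.35 × (1 − 0.80) × 0.76 × 0.51 = 0.027132
  DNS tunneling: 0.10 × (1 − 0.63) × 0.12 × 0.24 = 0.0010656
  cryptomining: 0.24 × (1 − 0.12) × 0.67 × 0.23 = 0.032546
Normalizing constant Z = 0.02048 + 0.027132 + 0.0010656 + 0.032546 = 0.081224.
P(cryptomining | evidence) = 0.032546 / 0.081224 ≈ 0.401.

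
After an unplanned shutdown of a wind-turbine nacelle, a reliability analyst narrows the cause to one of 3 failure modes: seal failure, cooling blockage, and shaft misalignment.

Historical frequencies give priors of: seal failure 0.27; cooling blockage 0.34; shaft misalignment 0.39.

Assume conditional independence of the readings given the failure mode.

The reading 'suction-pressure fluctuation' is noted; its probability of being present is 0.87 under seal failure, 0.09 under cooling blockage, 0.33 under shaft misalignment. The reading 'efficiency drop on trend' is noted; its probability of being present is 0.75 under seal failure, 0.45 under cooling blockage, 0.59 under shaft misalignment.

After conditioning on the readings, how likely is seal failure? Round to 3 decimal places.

For each hypothesis, the unnormalized posterior weight is prior × product of the reading likelihoods:
  seal failure: 0.27 × 0.87 × 0.75 = 0.17618
  cooling blockage: 0.34 × 0.09 × 0.45 = 0.01377
  shaft misalignment: 0.39 × 0.33 × 0.59 = 0.075933
Normalizing constant Z = 0.17618 + 0.01377 + 0.075933 = 0.26588.
P(seal failure | evidence) = 0.17618 / 0.26588 ≈ 0.663.

0.663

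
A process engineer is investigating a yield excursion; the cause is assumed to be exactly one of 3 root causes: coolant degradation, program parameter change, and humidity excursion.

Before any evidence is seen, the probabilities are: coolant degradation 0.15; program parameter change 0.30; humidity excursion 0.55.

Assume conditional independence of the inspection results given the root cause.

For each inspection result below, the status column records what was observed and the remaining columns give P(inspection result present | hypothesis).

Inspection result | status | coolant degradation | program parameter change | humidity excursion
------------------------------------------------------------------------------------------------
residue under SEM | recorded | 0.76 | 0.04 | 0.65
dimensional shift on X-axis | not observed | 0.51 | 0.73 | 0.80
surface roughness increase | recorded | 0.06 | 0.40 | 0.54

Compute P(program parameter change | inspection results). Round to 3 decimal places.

Multiply each prior by the joint likelihood of the inspection result pattern (using 1 − P(present | H) for each absent inspection result):
  coolant degradation: 0.15 × 0.76 × (1 − 0.51) × 0.06 = 0.0033516
  program parameter change: 0.30 × 0.04 × (1 − 0.73) × 0.40 = 0.001296
  humidity excursion: 0.55 × 0.65 × (1 − 0.80) × 0.54 = 0.03861
Marginal likelihood of the evidence = 0.043258.
P(program parameter change | evidence) = 0.001296 / 0.043258 ≈ 0.030.

0.030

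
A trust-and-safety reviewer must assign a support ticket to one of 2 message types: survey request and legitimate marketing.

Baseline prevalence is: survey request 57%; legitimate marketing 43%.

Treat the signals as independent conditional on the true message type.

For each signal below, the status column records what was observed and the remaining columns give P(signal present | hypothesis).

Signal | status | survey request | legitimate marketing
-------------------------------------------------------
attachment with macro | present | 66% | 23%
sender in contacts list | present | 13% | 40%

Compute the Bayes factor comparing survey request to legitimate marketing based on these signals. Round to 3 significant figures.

The Bayes factor is the ratio of the joint likelihoods of the signal pattern under the two hypotheses.
  survey request: 0.66 × 0.13 = 0.0858
  legitimate marketing: 0.23 × 0.40 = 0.092
Bayes factor = 0.0858 / 0.092 ≈ 0.933

0.933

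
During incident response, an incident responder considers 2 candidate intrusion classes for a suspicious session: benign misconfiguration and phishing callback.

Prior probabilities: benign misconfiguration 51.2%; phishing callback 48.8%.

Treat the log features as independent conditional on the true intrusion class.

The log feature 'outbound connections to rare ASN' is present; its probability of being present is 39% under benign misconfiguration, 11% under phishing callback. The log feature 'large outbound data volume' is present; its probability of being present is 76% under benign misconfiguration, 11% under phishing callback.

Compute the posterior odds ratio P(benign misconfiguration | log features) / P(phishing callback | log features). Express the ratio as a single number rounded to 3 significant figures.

Posterior odds equal prior odds times the likelihood ratio; only the two competing hypotheses matter.
  benign misconfiguration: 0.512 × 0.39 × 0.76 = 0.15176
  phishing callback: 0.488 × 0.11 × 0.11 = 0.0059048
Posterior odds = 0.15176 / 0.0059048 ≈ 25.7.

25.7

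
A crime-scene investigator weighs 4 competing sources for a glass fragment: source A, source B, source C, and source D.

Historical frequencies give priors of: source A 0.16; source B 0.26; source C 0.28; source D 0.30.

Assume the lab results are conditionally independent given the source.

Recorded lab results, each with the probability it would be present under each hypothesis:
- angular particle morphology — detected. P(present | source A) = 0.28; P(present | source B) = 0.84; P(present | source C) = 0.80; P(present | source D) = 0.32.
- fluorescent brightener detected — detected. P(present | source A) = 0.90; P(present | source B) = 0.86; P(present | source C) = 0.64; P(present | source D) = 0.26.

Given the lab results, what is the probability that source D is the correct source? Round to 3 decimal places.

0.063

For each hypothesis, the unnormalized posterior weight is prior × product of the lab result likelihoods:
  source A: 0.16 × 0.28 × 0.90 = 0.04032
  source B: 0.26 × 0.84 × 0.86 = 0.18782
  source C: 0.28 × 0.80 × 0.64 = 0.14336
  source D: 0.30 × 0.32 × 0.26 = 0.02496
Normalizing constant Z = 0.04032 + 0.18782 + 0.14336 + 0.02496 = 0.39646.
P(source D | evidence) = 0.02496 / 0.39646 ≈ 0.063.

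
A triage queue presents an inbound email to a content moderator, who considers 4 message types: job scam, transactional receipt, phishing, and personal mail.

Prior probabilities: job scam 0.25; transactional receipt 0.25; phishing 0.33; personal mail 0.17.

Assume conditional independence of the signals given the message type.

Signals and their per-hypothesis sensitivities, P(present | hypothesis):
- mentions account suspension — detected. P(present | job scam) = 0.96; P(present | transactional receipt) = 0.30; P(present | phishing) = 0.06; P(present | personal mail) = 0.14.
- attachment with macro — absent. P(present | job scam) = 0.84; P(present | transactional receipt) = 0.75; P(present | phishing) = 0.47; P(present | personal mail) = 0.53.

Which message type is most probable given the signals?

Multiply each prior by the joint likelihood of the signal pattern (using 1 − P(present | H) for each absent signal):
  job scam: 0.25 × 0.96 × (1 − 0.84) = 0.0384
  transactional receipt: 0.25 × 0.30 × (1 − 0.75) = 0.01875
  phishing: 0.33 × 0.06 × (1 − 0.47) = 0.010494
  personal mail: 0.17 × 0.14 × (1 − 0.53) = 0.011186
Normalizing constant Z = 0.0384 + 0.01875 + 0.010494 + 0.011186 = 0.07883.
P(job scam | evidence) ≈ 0.0384 / 0.07883 ≈ 0.487
P(transactional receipt | evidence) ≈ 0.01875 / 0.07883 ≈ 0.238
P(phishing | evidence) ≈ 0.010494 / 0.07883 ≈ 0.133
P(personal mail | evidence) ≈ 0.011186 / 0.07883 ≈ 0.142
The largest is 0.487, so job scam is most probable.

job scam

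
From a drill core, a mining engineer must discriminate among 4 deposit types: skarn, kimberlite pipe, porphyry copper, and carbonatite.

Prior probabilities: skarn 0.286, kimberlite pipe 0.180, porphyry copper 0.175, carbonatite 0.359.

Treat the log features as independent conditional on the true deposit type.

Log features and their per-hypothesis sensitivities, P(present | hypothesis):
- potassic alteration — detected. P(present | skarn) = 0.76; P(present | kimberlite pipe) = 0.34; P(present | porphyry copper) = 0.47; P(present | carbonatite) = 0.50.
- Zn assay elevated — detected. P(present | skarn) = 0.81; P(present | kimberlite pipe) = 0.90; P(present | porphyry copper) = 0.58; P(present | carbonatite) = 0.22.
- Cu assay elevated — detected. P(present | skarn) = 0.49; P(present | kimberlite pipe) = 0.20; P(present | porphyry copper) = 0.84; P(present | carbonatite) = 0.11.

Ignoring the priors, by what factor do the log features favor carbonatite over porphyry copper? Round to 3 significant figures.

0.0528

The Bayes factor is the ratio of the joint likelihoods of the log feature pattern under the two hypotheses.
  carbonatite: 0.50 × 0.22 × 0.11 = 0.0121
  porphyry copper: 0.47 × 0.58 × 0.84 = 0.22898
Bayes factor = 0.0121 / 0.22898 ≈ 0.0528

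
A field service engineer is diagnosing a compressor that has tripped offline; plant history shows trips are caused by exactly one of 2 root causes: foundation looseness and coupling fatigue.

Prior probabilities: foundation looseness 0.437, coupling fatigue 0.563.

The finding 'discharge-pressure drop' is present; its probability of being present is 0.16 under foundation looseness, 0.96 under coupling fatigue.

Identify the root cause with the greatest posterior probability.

coupling fatigue

For each hypothesis, the unnormalized posterior weight is prior × likelihood:
  foundation looseness: 0.437 × 0.16 = 0.06992
  coupling fatigue: 0.563 × 0.96 = 0.54048
Marginal likelihood of the evidence = 0.6104.
P(foundation looseness | evidence) ≈ 0.06992 / 0.6104 ≈ 0.115
P(coupling fatigue | evidence) ≈ 0.54048 / 0.6104 ≈ 0.885
The largest is 0.885, so coupling fatigue is most probable.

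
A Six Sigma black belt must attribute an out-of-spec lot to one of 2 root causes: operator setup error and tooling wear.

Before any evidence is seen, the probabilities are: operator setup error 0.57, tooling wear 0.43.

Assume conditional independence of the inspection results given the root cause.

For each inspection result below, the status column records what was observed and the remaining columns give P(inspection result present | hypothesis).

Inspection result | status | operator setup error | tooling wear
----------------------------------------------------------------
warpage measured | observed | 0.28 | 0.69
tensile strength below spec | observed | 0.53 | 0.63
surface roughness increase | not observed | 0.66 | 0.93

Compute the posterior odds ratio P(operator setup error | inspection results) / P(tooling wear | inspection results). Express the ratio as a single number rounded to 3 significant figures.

2.20

Posterior odds equal prior odds times the likelihood ratio; only the two competing hypotheses matter (using 1 − P(present | H) for each absent inspection result).
  operator setup error: 0.57 × 0.28 × 0.53 × (1 − 0.66) = 0.02876
  tooling wear: 0.43 × 0.69 × 0.63 × (1 − 0.93) = 0.013084
Odds(operator setup error : tooling wear) = 0.02876 / 0.013084 ≈ 2.20.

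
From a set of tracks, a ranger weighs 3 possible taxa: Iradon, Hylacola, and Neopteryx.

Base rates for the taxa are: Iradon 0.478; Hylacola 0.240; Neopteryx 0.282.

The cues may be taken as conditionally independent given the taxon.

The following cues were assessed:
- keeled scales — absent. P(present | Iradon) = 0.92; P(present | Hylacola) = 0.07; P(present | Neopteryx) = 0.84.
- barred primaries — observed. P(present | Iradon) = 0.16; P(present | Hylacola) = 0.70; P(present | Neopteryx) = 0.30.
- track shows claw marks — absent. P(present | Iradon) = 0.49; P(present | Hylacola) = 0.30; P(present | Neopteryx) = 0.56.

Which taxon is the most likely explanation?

Multiply each prior by the joint likelihood of the cue pattern (using 1 − P(present | H) for each absent cue):
  Iradon: 0.478 × (1 − 0.92) × 0.16 × (1 − 0.49) = 0.0031204
  Hylacola: 0.240 × (1 − 0.07) × 0.70 × (1 − 0.30) = 0.10937
  Neopteryx: 0.282 × (1 − 0.84) × 0.30 × (1 − 0.56) = 0.0059558
Normalizing constant Z = 0.0031204 + 0.10937 + 0.0059558 = 0.11844.
P(Iradon | evidence) ≈ 0.0031204 / 0.11844 ≈ 0.026
P(Hylacola | evidence) ≈ 0.10937 / 0.11844 ≈ 0.923
P(Neopteryx | evidence) ≈ 0.0059558 / 0.11844 ≈ 0.050
The largest is 0.923, so Hylacola is most probable.

Hylacola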